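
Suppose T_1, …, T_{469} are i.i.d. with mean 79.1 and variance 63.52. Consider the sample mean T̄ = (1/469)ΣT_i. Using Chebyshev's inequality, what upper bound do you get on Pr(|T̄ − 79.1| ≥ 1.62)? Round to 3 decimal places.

Var(T̄) = Var(T_i)/n = 63.52/469 = 0.13544.
Chebyshev: Pr(|T̄ − 79.1| ≥ 1.62) ≤ Var(T̄)/(1.62)² = 63.52/(469·1.62²) = 0.0516.

0.052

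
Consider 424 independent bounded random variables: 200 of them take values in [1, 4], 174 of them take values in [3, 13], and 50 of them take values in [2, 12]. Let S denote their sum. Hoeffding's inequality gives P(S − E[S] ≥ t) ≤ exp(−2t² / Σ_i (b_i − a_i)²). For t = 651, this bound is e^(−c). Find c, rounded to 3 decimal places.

35.025

Σ(b_i − a_i)² = 200·3² + 174·10² + 50·10² = 24200.
c = 2t² / 24200 = 2·651² / 24200 = 35.0249.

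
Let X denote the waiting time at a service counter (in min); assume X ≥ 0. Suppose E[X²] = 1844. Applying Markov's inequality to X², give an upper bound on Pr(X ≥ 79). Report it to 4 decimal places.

0.2955

Since X ≥ 0, the event {X ≥ 79} is the same as {X² ≥ 6241}.
Markov's inequality applied to X² gives Pr(X² ≥ 6241) ≤ E[X²]/6241 = 1844/6241 = 0.2955.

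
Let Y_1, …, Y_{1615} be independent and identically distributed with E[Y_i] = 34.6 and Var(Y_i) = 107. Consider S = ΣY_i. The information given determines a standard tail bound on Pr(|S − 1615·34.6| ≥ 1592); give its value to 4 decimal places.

With mean and variance of each term known, Chebyshev's inequality bounds the deviation of the sum (or sample mean).
Var(S) = n·Var(Y_i) = 1615·107 = 172805.
Chebyshev: Pr(|S − 1615·34.6| ≥ 1592) ≤ Var(S)/1592² = 172805/2534464 = 0.0682.

0.0682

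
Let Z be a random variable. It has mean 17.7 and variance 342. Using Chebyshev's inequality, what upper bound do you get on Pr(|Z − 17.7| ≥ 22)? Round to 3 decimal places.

0.707

Chebyshev: Pr(|Z − μ| ≥ t) ≤ Var(Z)/t².
Bound = 342 / 484 = 0.7066.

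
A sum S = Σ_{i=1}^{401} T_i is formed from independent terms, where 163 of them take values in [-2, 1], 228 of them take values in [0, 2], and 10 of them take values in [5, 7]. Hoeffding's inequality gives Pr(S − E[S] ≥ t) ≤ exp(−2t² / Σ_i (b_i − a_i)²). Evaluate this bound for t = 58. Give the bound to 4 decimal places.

Σ(b_i − a_i)² = 163·3² + 228·2² + 10·2² = 2419.
Exponent = 2·58² / 2419 = 2.78131.
Bound = exp(−2.78131) = 0.06196.

0.0620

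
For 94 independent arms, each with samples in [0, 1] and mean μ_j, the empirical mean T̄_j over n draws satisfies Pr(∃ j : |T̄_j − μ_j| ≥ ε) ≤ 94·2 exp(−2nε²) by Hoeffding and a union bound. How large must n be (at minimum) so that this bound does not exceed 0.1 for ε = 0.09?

Need 2·94·exp(−2nε²) ≤ 0.1, i.e. exp(−2nε²) ≤ 0.1/188.
So 2nε² ≥ ln(188/0.1) = 7.539027.
Hence n ≥ 7.539027/(2·0.09²) = 465.372.
The smallest integer n is 466.

466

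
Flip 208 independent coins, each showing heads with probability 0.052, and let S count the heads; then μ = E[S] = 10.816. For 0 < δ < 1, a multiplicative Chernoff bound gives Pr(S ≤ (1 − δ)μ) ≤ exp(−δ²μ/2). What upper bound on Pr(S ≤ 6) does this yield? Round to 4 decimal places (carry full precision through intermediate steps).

Write 6 = (1 − δ)μ, so δ = 1 − 6/10.816 = 0.4452663…
Then the exponent is δ²μ/2 = (μ − 6)²/(2μ) = 1.072201.
Bound = exp(−1.072201) = 0.34225.

0.3423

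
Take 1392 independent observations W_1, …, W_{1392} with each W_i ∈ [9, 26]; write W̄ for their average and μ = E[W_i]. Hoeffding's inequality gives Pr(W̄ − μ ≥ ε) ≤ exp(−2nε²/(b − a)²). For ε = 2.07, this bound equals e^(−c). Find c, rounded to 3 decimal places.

c = 2nε²/(b − a)² = 2·1392·2.07² / 17² = 41.2774.

41.277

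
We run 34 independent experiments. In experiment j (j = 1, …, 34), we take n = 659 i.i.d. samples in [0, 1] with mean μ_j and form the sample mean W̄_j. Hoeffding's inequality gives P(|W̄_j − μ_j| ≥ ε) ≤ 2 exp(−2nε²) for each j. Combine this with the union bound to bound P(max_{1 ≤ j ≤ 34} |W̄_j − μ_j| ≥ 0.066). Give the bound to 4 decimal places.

0.2183

Per-experiment Hoeffding bound: 2·exp(−2·659·0.066²) = 2·exp(−5.74121) = 0.0064218.
Union bound over 34 events: 34·0.0064218 = 0.21834.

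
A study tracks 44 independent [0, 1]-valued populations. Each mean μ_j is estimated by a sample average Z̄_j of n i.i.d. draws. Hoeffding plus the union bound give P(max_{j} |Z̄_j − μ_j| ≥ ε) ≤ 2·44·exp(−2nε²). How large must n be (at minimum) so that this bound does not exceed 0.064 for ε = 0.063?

Need 2·44·exp(−2nε²) ≤ 0.064, i.e. exp(−2nε²) ≤ 0.064/88.
So 2nε² ≥ ln(88/0.064) = 7.226209.
Hence n ≥ 7.226209/(2·0.063²) = 910.331.
The smallest integer n is 911.

911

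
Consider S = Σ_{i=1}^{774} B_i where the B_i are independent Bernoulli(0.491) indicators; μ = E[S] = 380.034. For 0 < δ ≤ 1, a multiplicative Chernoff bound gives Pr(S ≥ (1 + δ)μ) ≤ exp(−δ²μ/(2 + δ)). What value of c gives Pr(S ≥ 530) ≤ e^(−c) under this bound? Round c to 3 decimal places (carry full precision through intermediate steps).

24.713

Write 530 = (1 + δ)μ, so δ = 530/380.034 − 1 = 0.3946121…
Then the exponent is δ²μ/(2 + δ) = (530 − μ)² / (μ·(2 + δ)) = 24.713144.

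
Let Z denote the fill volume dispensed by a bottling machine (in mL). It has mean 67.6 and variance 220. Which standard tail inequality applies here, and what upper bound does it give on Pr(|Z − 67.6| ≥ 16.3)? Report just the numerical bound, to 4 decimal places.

0.8280

Mean and variance are known, so Chebyshev's inequality applies.
Chebyshev: Pr(|Z − μ| ≥ t) ≤ Var(Z)/t².
Bound = 220 / 265.69 = 0.8280.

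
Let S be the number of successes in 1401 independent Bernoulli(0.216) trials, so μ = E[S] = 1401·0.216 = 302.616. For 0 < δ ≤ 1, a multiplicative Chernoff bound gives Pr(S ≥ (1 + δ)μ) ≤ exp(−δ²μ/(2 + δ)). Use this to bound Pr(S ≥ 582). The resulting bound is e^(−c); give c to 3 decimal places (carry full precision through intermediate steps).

88.236

Write 582 = (1 + δ)μ, so δ = 582/302.616 − 1 = 0.9232294…
Then the exponent is δ²μ/(2 + δ) = (582 − μ)² / (μ·(2 + δ)) = 88.236500.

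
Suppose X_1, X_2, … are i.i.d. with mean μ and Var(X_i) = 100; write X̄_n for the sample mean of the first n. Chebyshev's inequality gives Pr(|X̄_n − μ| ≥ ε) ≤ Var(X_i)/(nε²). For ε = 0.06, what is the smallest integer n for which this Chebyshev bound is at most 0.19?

Require 100/(n·0.06²) ≤ 0.19, i.e. n ≥ 100/(0.19·0.06²) = 146198.830.
The smallest integer n is 146199.

146199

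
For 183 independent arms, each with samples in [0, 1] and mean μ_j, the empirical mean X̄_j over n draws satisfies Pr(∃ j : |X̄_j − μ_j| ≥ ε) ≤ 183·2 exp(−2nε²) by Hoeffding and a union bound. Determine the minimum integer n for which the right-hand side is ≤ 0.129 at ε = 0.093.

Need 2·183·exp(−2nε²) ≤ 0.129, i.e. exp(−2nε²) ≤ 0.129/366.
So 2nε² ≥ ln(366/0.129) = 7.950576.
Hence n ≥ 7.950576/(2·0.093²) = 459.624.
The smallest integer n is 460.

460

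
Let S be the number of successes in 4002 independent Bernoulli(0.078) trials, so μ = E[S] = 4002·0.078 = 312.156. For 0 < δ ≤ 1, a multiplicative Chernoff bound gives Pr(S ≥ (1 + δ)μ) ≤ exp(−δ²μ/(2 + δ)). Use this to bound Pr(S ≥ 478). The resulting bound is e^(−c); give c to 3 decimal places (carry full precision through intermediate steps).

34.809

Write 478 = (1 + δ)μ, so δ = 478/312.156 − 1 = 0.5312856…
Then the exponent is δ²μ/(2 + δ) = (478 − μ)² / (μ·(2 + δ)) = 34.808610.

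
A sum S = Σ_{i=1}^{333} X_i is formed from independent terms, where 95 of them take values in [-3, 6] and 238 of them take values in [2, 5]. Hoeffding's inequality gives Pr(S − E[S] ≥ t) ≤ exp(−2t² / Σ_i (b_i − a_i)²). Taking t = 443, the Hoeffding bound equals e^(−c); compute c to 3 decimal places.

Σ(b_i − a_i)² = 95·9² + 238·3² = 9837.
c = 2t² / 9837 = 2·443² / 9837 = 39.9002.

39.900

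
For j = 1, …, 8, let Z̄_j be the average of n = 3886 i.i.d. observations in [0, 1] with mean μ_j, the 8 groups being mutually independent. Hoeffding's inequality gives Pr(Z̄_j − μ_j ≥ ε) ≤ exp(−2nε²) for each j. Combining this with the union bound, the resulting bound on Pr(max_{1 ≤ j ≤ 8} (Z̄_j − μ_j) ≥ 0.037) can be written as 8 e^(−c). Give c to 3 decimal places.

Union bound over the 8 events: Pr(max_{1 ≤ j ≤ 8} (Z̄_j − μ_j) ≥ 0.037) ≤ 8·exp(−2nε²) = 8 exp(−2·3886·0.037²).
So c = 2·3886·0.037² = 10.6399.

10.640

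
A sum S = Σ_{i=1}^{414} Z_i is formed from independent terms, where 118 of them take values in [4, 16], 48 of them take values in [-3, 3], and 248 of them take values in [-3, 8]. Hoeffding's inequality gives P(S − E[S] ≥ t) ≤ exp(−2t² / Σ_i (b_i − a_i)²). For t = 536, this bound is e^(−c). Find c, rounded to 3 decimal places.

Σ(b_i − a_i)² = 118·12² + 48·6² + 248·11² = 48728.
c = 2t² / 48728 = 2·536² / 48728 = 11.7918.

11.792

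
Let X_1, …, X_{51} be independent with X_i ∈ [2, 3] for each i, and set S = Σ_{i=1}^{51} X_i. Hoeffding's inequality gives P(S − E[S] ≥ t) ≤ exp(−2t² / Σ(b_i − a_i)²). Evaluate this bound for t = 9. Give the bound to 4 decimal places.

0.0417

Σ(b_i − a_i)² = 51·(1)² = 51.
Exponent = 2·9²/51 = 3.1765.
Bound = exp(−3.1765) = 0.04173.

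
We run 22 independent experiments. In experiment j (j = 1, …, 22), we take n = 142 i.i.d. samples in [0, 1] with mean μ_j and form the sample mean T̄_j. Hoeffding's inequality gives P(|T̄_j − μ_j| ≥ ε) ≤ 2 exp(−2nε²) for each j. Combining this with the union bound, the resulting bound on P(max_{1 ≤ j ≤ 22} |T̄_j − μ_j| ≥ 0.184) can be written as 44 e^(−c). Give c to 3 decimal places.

Union bound over the 22 events: P(max_{1 ≤ j ≤ 22} |T̄_j − μ_j| ≥ 0.184) ≤ 22·2·exp(−2nε²) = 44 exp(−2·142·0.184²).
So c = 2·142·0.184² = 9.6151.

9.615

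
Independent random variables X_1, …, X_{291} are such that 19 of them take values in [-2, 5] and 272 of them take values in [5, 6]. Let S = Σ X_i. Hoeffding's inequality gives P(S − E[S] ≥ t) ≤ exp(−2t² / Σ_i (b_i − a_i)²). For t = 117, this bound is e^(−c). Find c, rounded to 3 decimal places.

Σ(b_i − a_i)² = 19·7² + 272·1² = 1203.
c = 2t² / 1203 = 2·117² / 1203 = 22.7581.

22.758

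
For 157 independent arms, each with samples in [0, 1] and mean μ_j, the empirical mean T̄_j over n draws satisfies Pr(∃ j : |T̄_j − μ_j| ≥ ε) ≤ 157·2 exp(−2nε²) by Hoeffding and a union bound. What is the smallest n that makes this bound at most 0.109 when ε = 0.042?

2258

Need 2·157·exp(−2nε²) ≤ 0.109, i.e. exp(−2nε²) ≤ 0.109/314.
So 2nε² ≥ ln(314/0.109) = 7.965800.
Hence n ≥ 7.965800/(2·0.042²) = 2257.880.
The smallest integer n is 2258.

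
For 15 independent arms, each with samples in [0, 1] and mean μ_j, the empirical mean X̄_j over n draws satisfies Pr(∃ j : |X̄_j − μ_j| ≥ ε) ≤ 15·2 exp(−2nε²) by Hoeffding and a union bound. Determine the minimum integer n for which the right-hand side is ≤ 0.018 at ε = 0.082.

552

Need 2·15·exp(−2nε²) ≤ 0.018, i.e. exp(−2nε²) ≤ 0.018/30.
So 2nε² ≥ ln(30/0.018) = 7.418581.
Hence n ≥ 7.418581/(2·0.082²) = 551.649.
The smallest integer n is 552.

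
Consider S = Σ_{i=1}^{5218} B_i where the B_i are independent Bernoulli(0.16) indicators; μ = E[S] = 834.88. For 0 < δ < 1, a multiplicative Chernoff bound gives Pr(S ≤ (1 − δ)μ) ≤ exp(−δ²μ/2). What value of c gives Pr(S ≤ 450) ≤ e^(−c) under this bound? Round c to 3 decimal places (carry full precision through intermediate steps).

88.715

Write 450 = (1 − δ)μ, so δ = 1 − 450/834.88 = 0.4610004…
Then the exponent is δ²μ/2 = (μ − 450)²/(2μ) = 88.714914.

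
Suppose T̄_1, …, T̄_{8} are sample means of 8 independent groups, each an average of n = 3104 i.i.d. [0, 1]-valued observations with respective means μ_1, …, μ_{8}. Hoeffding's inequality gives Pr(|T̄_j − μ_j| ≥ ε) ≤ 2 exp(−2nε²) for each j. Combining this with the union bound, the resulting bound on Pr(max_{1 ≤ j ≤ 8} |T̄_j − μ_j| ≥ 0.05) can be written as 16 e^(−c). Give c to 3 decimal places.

Union bound over the 8 events: Pr(max_{1 ≤ j ≤ 8} |T̄_j − μ_j| ≥ 0.05) ≤ 8·2·exp(−2nε²) = 16 exp(−2·3104·0.05²).
So c = 2·3104·0.05² = 15.5200.

15.520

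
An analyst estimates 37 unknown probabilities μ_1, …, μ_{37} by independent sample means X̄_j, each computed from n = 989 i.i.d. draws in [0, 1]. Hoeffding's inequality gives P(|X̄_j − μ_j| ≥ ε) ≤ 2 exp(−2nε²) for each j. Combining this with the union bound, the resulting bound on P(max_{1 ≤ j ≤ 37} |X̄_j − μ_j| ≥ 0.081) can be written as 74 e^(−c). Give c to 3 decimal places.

Union bound over the 37 events: P(max_{1 ≤ j ≤ 37} |X̄_j − μ_j| ≥ 0.081) ≤ 37·2·exp(−2nε²) = 74 exp(−2·989·0.081²).
So c = 2·989·0.081² = 12.9777.

12.978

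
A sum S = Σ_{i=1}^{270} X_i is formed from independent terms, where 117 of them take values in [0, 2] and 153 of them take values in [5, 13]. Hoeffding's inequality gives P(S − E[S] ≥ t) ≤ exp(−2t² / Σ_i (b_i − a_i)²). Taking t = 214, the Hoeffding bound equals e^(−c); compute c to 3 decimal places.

Σ(b_i − a_i)² = 117·2² + 153·8² = 10260.
c = 2t² / 10260 = 2·214² / 10260 = 8.9271.

8.927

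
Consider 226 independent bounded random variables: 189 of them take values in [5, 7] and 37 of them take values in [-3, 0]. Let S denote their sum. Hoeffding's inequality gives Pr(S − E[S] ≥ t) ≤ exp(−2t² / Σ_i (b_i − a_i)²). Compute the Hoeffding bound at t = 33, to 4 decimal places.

0.1353

Σ(b_i − a_i)² = 189·2² + 37·3² = 1089.
Exponent = 2·33² / 1089 = 2.00000.
Bound = exp(−2.00000) = 0.13534.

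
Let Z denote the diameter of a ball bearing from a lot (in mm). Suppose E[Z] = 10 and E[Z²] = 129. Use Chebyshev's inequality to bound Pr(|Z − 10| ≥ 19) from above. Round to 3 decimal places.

Var(Z) = E[Z²] − (E[Z])² = 129 − 100 = 29.
Chebyshev's inequality: Pr(|Z − μ| ≥ t) ≤ Var(Z)/t² = 29/361 = 0.0803.

0.080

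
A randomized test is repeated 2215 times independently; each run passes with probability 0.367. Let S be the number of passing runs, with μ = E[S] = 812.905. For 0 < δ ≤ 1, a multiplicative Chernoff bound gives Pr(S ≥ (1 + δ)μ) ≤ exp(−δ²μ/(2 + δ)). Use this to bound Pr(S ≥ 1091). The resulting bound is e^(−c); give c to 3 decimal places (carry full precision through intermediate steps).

Write 1091 = (1 + δ)μ, so δ = 1091/812.905 − 1 = 0.3421002…
Then the exponent is δ²μ/(2 + δ) = (1091 − μ)² / (μ·(2 + δ)) = 40.620109.

40.620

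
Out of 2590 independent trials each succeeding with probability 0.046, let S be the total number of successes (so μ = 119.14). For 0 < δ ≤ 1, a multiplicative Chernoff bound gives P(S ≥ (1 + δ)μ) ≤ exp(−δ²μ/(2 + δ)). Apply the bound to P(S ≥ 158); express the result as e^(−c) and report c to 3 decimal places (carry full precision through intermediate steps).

Write 158 = (1 + δ)μ, so δ = 158/119.14 − 1 = 0.3261709…
Then the exponent is δ²μ/(2 + δ) = (158 − μ)² / (μ·(2 + δ)) = 5.448869.

5.449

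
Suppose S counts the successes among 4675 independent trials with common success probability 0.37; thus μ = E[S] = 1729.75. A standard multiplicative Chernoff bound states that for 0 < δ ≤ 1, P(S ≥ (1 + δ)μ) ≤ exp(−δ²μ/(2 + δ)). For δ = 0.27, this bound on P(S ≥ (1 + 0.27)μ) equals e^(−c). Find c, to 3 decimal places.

55.550

c = δ²μ/(2 + δ) = 0.27²·1729.75/(2 + 0.27) = 55.5501.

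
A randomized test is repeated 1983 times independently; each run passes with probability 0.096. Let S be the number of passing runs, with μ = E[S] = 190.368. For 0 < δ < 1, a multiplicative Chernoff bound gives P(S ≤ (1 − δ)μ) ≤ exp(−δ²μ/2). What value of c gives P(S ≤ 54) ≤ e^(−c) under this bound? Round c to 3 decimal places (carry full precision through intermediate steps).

Write 54 = (1 − δ)μ, so δ = 1 − 54/190.368 = 0.7163389…
Then the exponent is δ²μ/2 = (μ − 54)²/(2μ) = 48.842850.

48.843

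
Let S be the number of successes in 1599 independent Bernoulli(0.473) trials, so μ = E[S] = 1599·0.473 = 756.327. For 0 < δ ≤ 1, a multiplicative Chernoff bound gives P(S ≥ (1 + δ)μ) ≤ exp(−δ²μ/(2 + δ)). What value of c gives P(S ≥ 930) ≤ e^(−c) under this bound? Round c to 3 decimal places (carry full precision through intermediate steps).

Write 930 = (1 + δ)μ, so δ = 930/756.327 − 1 = 0.2296269…
Then the exponent is δ²μ/(2 + δ) = (930 − μ)² / (μ·(2 + δ)) = 17.886395.

17.886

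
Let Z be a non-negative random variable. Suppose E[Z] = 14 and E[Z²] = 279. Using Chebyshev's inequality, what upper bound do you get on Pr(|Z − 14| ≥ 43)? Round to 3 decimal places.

0.045

Var(Z) = E[Z²] − (E[Z])² = 279 − 196 = 83.
Chebyshev's inequality: Pr(|Z − μ| ≥ t) ≤ Var(Z)/t² = 83/1849 = 0.0449.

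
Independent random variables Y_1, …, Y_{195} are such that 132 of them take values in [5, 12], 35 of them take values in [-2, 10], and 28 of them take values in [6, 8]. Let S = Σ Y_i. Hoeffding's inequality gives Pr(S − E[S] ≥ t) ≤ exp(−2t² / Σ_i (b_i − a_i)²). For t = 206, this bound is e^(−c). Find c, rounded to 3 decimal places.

Σ(b_i − a_i)² = 132·7² + 35·12² + 28·2² = 11620.
c = 2t² / 11620 = 2·206² / 11620 = 7.3040.

7.304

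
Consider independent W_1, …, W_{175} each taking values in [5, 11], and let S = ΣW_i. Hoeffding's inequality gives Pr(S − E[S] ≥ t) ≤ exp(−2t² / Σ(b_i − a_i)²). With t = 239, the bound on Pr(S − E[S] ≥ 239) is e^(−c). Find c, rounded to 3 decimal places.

18.134

Σ(b_i − a_i)² = 175·(6)² = 6300.
c = 2t²/6300 = 2·239²/6300 = 18.1337.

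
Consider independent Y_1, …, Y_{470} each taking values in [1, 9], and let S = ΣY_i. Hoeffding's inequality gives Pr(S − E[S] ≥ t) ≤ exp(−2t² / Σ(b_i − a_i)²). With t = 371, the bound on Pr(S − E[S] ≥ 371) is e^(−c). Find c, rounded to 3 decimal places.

Σ(b_i − a_i)² = 470·(8)² = 30080.
c = 2t²/30080 = 2·371²/30080 = 9.1517.

9.152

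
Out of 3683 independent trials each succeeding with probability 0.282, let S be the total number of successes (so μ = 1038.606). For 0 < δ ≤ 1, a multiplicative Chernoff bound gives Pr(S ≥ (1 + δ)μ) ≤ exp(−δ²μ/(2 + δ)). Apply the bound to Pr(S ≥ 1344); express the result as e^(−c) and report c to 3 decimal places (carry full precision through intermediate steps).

39.144

Write 1344 = (1 + δ)μ, so δ = 1344/1038.606 − 1 = 0.2940422…
Then the exponent is δ²μ/(2 + δ) = (1344 − μ)² / (μ·(2 + δ)) = 39.144321.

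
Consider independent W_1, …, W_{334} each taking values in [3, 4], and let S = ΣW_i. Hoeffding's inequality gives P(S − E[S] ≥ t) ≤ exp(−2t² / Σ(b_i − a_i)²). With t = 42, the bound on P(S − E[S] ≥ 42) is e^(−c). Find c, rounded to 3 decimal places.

Σ(b_i − a_i)² = 334·(1)² = 334.
c = 2t²/334 = 2·42²/334 = 10.5629.

10.563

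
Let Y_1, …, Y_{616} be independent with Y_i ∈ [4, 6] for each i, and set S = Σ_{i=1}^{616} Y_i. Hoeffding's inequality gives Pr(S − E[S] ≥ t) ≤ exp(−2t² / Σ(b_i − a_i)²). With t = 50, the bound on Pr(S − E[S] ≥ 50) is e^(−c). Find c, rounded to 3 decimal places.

Σ(b_i − a_i)² = 616·(2)² = 2464.
c = 2t²/2464 = 2·50²/2464 = 2.0292.

2.029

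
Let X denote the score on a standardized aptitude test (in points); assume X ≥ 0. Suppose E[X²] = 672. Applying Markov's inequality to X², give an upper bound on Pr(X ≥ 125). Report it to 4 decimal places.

0.0430

Since X ≥ 0, the event {X ≥ 125} is the same as {X² ≥ 15625}.
Markov's inequality applied to X² gives Pr(X² ≥ 15625) ≤ E[X²]/15625 = 672/15625 = 0.0430.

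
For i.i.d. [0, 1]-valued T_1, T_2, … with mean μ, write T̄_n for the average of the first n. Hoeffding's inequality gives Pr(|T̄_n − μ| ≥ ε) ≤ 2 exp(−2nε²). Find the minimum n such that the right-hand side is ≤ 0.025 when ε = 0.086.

297

Require 2·exp(−2nε²) ≤ 0.025, i.e. 2nε² ≥ ln(2/0.025) = 4.382027.
So n ≥ 4.382027 / (2·0.086²) = 296.243.
The smallest integer n is 297.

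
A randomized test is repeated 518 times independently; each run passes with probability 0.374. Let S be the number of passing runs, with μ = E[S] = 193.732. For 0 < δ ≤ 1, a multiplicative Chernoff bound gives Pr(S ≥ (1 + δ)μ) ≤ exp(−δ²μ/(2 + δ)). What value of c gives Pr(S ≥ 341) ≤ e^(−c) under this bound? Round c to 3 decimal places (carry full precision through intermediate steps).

Write 341 = (1 + δ)μ, so δ = 341/193.732 − 1 = 0.7601635…
Then the exponent is δ²μ/(2 + δ) = (341 − μ)² / (μ·(2 + δ)) = 40.558380.

40.558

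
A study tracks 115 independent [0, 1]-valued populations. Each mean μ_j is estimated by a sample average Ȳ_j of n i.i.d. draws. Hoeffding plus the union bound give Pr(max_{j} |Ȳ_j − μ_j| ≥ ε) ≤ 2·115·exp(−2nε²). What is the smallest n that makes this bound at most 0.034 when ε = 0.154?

Need 2·115·exp(−2nε²) ≤ 0.034, i.e. exp(−2nε²) ≤ 0.034/230.
So 2nε² ≥ ln(230/0.034) = 8.819474.
Hence n ≥ 8.819474/(2·0.154²) = 185.939.
The smallest integer n is 186.

186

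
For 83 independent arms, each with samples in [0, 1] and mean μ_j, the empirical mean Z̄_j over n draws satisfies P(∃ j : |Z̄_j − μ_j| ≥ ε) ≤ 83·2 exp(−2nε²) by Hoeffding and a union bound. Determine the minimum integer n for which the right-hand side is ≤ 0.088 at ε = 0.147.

175

Need 2·83·exp(−2nε²) ≤ 0.088, i.e. exp(−2nε²) ≤ 0.088/166.
So 2nε² ≥ ln(166/0.088) = 7.542406.
Hence n ≥ 7.542406/(2·0.147²) = 174.520.
The smallest integer n is 175.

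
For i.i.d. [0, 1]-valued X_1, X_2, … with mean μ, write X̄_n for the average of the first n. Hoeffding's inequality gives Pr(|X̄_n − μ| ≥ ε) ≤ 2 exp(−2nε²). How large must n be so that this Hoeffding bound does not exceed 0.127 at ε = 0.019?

3819

Require 2·exp(−2nε²) ≤ 0.127, i.e. 2nε² ≥ ln(2/0.127) = 2.756715.
So n ≥ 2.756715 / (2·0.019²) = 3818.165.
The smallest integer n is 3819.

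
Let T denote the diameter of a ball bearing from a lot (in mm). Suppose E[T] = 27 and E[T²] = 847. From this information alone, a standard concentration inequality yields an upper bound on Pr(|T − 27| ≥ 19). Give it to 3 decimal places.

The first two moments determine the variance, so Chebyshev's inequality is the sharpest standard bound available.
Var(T) = E[T²] − (E[T])² = 847 − 729 = 118.
Chebyshev's inequality: Pr(|T − μ| ≥ t) ≤ Var(T)/t² = 118/361 = 0.3269.

0.327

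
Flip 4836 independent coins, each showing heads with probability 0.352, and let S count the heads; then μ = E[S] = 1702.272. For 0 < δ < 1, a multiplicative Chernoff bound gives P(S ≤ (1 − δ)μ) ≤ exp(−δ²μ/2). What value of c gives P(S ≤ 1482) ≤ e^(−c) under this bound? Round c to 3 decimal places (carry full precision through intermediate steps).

14.251

Write 1482 = (1 − δ)μ, so δ = 1 − 1482/1702.272 = 0.1293988…
Then the exponent is δ²μ/2 = (μ − 1482)²/(2μ) = 14.251469.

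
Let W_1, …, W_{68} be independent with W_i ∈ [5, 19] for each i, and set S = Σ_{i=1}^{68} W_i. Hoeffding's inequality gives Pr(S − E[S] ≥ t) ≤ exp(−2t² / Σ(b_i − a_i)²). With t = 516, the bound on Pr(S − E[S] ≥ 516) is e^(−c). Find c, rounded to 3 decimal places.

Σ(b_i − a_i)² = 68·(14)² = 13328.
c = 2t²/13328 = 2·516²/13328 = 39.9544.

39.954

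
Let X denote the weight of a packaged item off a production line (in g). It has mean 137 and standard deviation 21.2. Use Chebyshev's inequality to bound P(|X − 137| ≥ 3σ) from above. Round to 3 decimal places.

Chebyshev: P(|X − μ| ≥ t) ≤ Var(X)/t².
Var(X) = σ² = 21.2² = 449.44.
t = 3·21.2 = 63.6.
Bound = 449.44 / 4044.96 = 0.1111.

0.111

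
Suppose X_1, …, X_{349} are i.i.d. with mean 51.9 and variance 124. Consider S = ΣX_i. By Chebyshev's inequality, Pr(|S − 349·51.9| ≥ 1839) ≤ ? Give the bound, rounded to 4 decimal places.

0.0128

Var(S) = n·Var(X_i) = 349·124 = 43276.
Chebyshev: Pr(|S − 349·51.9| ≥ 1839) ≤ Var(S)/1839² = 43276/3381921 = 0.0128.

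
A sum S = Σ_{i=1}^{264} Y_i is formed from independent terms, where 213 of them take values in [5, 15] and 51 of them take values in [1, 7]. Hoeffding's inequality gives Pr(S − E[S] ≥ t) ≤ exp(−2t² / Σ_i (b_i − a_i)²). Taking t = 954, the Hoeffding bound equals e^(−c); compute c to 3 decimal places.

78.675

Σ(b_i − a_i)² = 213·10² + 51·6² = 23136.
c = 2t² / 23136 = 2·954² / 23136 = 78.6753.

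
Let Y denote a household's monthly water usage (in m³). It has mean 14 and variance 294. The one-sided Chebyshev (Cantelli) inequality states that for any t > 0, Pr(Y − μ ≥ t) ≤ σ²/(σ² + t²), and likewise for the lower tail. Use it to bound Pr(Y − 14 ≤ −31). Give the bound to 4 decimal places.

Here σ² = 294 and t = 31, so σ² + t² = 1255.
Cantelli's bound: 294/1255 = 0.2343.

0.2343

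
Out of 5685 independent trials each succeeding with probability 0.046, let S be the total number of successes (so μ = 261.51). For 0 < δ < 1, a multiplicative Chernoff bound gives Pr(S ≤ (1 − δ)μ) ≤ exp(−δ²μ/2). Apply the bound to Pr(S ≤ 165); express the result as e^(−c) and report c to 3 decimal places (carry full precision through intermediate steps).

Write 165 = (1 − δ)μ, so δ = 1 − 165/261.51 = 0.369049…
Then the exponent is δ²μ/2 = (μ − 165)²/(2μ) = 17.808459.

17.808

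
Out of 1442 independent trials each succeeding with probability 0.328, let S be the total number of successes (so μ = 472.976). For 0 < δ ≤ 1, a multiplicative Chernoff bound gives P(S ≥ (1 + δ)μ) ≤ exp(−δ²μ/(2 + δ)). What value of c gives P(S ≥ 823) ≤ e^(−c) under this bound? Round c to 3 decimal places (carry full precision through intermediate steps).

Write 823 = (1 + δ)μ, so δ = 823/472.976 − 1 = 0.740046…
Then the exponent is δ²μ/(2 + δ) = (823 − μ)² / (μ·(2 + δ)) = 94.536319.

94.536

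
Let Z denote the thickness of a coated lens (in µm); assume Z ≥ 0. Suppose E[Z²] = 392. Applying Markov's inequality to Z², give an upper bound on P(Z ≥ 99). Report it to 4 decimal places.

Since Z ≥ 0, the event {Z ≥ 99} is the same as {Z² ≥ 9801}.
Markov's inequality applied to Z² gives P(Z² ≥ 9801) ≤ E[Z²]/9801 = 392/9801 = 0.0400.

0.0400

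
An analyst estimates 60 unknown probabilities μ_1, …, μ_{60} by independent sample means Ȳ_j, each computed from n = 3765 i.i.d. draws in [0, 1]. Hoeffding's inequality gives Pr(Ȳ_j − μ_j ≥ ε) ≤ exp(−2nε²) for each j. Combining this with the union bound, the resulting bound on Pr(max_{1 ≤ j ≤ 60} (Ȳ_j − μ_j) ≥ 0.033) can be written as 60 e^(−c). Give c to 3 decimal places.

8.200

Union bound over the 60 events: Pr(max_{1 ≤ j ≤ 60} (Ȳ_j − μ_j) ≥ 0.033) ≤ 60·exp(−2nε²) = 60 exp(−2·3765·0.033²).
So c = 2·3765·0.033² = 8.2002.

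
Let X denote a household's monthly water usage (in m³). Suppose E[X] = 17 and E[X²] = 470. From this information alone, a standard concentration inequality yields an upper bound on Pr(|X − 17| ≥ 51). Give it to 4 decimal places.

0.0696

The first two moments determine the variance, so Chebyshev's inequality is the sharpest standard bound available.
Var(X) = E[X²] − (E[X])² = 470 − 289 = 181.
Chebyshev's inequality: Pr(|X − μ| ≥ t) ≤ Var(X)/t² = 181/2601 = 0.0696.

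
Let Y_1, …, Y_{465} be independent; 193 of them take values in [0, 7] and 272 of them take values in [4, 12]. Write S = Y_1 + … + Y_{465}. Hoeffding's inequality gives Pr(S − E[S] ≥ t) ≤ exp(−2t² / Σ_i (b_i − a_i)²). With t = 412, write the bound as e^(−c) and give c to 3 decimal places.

12.637

Σ(b_i − a_i)² = 193·7² + 272·8² = 26865.
c = 2t² / 26865 = 2·412² / 26865 = 12.6368.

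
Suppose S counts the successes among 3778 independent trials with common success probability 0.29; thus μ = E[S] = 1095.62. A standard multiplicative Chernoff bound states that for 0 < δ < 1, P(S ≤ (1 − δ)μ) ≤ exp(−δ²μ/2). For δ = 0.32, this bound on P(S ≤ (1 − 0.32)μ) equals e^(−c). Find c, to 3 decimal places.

56.096

c = δ²μ/2 = 0.32²·1095.62/2 = 56.0957.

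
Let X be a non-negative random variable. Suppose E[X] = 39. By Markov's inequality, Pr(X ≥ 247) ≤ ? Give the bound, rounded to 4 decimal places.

0.1579

Markov's inequality: for a non-negative random variable, Pr(X ≥ a) ≤ E[X]/a.
Here E[X] = 39 and a = 247, so the bound is 39/247 = 0.1579.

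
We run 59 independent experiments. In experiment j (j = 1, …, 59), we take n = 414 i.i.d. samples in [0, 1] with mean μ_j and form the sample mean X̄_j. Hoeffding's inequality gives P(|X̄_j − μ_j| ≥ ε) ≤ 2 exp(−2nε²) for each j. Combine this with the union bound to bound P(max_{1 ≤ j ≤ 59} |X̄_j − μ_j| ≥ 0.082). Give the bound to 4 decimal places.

Per-experiment Hoeffding bound: 2·exp(−2·414·0.082²) = 2·exp(−5.56747) = 0.0076403.
Union bound over 59 events: 59·0.0076403 = 0.45077.

0.4508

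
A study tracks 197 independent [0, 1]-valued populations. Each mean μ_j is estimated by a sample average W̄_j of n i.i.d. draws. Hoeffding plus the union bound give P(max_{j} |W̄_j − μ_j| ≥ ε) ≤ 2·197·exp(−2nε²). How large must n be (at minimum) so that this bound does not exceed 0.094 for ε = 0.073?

783

Need 2·197·exp(−2nε²) ≤ 0.094, i.e. exp(−2nε²) ≤ 0.094/394.
So 2nε² ≥ ln(394/0.094) = 8.340811.
Hence n ≥ 8.340811/(2·0.073²) = 782.587.
The smallest integer n is 783.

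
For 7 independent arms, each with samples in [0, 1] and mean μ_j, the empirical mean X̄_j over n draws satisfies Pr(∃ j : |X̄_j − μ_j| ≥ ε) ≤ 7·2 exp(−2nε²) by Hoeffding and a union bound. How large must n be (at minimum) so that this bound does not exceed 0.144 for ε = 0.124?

Need 2·7·exp(−2nε²) ≤ 0.144, i.e. exp(−2nε²) ≤ 0.144/14.
So 2nε² ≥ ln(14/0.144) = 4.576999.
Hence n ≥ 4.576999/(2·0.124²) = 148.836.
The smallest integer n is 149.

149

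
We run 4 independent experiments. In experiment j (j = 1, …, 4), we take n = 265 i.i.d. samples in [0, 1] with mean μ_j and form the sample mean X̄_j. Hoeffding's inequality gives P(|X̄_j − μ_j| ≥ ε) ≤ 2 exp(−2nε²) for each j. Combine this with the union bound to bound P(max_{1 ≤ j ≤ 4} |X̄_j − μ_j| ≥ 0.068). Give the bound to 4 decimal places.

0.6899

Per-experiment Hoeffding bound: 2·exp(−2·265·0.068²) = 2·exp(−2.45072) = 0.17246.
Union bound over 4 events: 4·0.17246 = 0.68985.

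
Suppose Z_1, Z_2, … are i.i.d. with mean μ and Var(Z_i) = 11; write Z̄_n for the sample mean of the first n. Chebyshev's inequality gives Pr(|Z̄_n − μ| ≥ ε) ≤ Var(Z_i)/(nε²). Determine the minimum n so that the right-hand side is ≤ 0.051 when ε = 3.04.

24

Require 11/(n·3.04²) ≤ 0.051, i.e. n ≥ 11/(0.051·3.04²) = 23.339.
The smallest integer n is 24.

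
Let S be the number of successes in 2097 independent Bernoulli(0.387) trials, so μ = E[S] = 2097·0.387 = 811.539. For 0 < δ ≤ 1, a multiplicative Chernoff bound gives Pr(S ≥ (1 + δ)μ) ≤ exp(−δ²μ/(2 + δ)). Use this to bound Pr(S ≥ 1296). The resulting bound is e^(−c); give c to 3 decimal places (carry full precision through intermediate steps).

111.363

Write 1296 = (1 + δ)μ, so δ = 1296/811.539 − 1 = 0.5969658…
Then the exponent is δ²μ/(2 + δ) = (1296 − μ)² / (μ·(2 + δ)) = 111.363282.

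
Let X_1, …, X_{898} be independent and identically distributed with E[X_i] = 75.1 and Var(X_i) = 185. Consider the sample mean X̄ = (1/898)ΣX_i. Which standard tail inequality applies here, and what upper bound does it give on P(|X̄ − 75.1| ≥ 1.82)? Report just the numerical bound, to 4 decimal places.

With mean and variance of each term known, Chebyshev's inequality bounds the deviation of the sum (or sample mean).
Var(X̄) = Var(X_i)/n = 185/898 = 0.20601.
Chebyshev: P(|X̄ − 75.1| ≥ 1.82) ≤ Var(X̄)/(1.82)² = 185/(898·1.82²) = 0.0622.

0.0622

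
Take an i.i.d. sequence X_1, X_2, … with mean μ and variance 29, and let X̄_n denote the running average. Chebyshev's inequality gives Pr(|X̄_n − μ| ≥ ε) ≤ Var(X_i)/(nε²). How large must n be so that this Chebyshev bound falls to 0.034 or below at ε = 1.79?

Require 29/(n·1.79²) ≤ 0.034, i.e. n ≥ 29/(0.034·1.79²) = 266.203.
The smallest integer n is 267.

267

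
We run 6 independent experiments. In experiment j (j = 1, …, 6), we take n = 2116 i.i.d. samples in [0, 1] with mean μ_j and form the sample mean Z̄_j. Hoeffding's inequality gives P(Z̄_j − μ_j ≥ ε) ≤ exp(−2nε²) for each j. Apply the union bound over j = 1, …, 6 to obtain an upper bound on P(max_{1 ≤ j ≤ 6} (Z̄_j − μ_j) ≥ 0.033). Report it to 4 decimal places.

0.0598

Per-experiment Hoeffding bound: exp(−2·2116·0.033²) = exp(−4.60865) = 0.0099653.
Union bound over 6 events: 6·0.0099653 = 0.05979.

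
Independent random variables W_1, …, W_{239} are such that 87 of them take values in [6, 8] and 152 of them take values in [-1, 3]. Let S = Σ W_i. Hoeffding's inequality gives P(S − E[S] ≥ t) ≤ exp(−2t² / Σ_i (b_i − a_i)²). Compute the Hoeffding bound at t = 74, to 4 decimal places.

0.0195

Σ(b_i − a_i)² = 87·2² + 152·4² = 2780.
Exponent = 2·74² / 2780 = 3.93957.
Bound = exp(−3.93957) = 0.01946.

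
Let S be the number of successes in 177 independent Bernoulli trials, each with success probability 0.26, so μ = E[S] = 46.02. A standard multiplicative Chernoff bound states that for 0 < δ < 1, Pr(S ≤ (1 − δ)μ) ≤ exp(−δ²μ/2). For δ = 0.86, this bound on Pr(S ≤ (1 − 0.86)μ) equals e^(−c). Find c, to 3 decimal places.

c = δ²μ/2 = 0.86²·46.02/2 = 17.0182.

17.018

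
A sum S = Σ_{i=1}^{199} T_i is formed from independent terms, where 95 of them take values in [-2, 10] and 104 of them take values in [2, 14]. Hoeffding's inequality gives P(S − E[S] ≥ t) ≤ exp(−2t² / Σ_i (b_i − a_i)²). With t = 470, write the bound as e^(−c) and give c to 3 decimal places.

Σ(b_i − a_i)² = 95·12² + 104·12² = 28656.
c = 2t² / 28656 = 2·470² / 28656 = 15.4174.

15.417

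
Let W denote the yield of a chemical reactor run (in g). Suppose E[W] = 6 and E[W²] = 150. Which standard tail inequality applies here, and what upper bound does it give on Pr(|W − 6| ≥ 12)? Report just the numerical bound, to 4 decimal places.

The first two moments determine the variance, so Chebyshev's inequality is the sharpest standard bound available.
Var(W) = E[W²] − (E[W])² = 150 − 36 = 114.
Chebyshev's inequality: Pr(|W − μ| ≥ t) ≤ Var(W)/t² = 114/144 = 0.7917.

0.7917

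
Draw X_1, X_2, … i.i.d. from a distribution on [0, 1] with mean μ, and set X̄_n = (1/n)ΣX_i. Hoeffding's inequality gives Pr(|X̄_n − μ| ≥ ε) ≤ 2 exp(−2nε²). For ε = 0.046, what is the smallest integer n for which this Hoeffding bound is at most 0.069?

Require 2·exp(−2nε²) ≤ 0.069, i.e. 2nε² ≥ ln(2/0.069) = 3.366796.
So n ≥ 3.366796 / (2·0.046²) = 795.557.
The smallest integer n is 796.

796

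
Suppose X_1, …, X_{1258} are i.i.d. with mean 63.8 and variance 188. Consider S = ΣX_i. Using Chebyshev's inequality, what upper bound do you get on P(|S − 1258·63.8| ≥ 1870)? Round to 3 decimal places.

0.068

Var(S) = n·Var(X_i) = 1258·188 = 236504.
Chebyshev: P(|S − 1258·63.8| ≥ 1870) ≤ Var(S)/1870² = 236504/3496900 = 0.0676.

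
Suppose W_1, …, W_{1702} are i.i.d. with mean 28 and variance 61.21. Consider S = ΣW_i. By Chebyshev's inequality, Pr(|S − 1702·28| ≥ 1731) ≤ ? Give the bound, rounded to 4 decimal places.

Var(S) = n·Var(W_i) = 1702·61.21 = 104179.42.
Chebyshev: Pr(|S − 1702·28| ≥ 1731) ≤ Var(S)/1731² = 104179.42/2996361 = 0.0348.

0.0348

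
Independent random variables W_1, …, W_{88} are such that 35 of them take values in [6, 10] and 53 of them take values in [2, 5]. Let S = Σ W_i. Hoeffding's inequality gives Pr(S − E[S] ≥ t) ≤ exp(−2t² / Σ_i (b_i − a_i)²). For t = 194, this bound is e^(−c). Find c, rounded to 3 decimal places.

Σ(b_i − a_i)² = 35·4² + 53·3² = 1037.
c = 2t² / 1037 = 2·194² / 1037 = 72.5863.

72.586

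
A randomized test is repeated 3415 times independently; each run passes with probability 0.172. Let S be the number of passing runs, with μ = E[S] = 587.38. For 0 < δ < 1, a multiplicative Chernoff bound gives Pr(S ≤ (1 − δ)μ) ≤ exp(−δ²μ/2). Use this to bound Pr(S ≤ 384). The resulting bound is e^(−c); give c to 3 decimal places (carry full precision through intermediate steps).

Write 384 = (1 − δ)μ, so δ = 1 − 384/587.38 = 0.3462494…
Then the exponent is δ²μ/2 = (μ − 384)²/(2μ) = 35.210106.

35.210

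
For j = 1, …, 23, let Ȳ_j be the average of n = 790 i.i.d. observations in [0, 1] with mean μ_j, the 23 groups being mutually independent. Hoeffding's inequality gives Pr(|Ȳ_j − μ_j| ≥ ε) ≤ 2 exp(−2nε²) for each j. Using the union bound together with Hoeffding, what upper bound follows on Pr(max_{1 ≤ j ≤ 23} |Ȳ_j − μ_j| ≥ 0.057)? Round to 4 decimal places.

0.2712

Per-experiment Hoeffding bound: 2·exp(−2·790·0.057²) = 2·exp(−5.13342) = 0.011793.
Union bound over 23 events: 23·0.011793 = 0.27123.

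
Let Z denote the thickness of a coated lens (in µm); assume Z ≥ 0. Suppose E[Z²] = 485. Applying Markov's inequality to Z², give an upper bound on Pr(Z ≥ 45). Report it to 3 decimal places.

0.240

Since Z ≥ 0, the event {Z ≥ 45} is the same as {Z² ≥ 2025}.
Markov's inequality applied to Z² gives Pr(Z² ≥ 2025) ≤ E[Z²]/2025 = 485/2025 = 0.2395.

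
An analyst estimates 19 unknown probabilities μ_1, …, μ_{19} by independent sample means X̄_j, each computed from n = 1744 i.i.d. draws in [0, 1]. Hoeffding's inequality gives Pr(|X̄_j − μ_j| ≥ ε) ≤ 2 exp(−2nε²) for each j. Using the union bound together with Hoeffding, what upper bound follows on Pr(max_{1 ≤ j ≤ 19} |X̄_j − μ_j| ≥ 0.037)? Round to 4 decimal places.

Per-experiment Hoeffding bound: 2·exp(−2·1744·0.037²) = 2·exp(−4.77507) = 0.016875.
Union bound over 19 events: 19·0.016875 = 0.32062.

0.3206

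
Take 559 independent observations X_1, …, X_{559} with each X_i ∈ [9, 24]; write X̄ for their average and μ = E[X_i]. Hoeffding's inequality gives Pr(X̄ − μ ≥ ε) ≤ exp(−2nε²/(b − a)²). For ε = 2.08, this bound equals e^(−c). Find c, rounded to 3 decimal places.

c = 2nε²/(b − a)² = 2·559·2.08² / 15² = 21.4974.

21.497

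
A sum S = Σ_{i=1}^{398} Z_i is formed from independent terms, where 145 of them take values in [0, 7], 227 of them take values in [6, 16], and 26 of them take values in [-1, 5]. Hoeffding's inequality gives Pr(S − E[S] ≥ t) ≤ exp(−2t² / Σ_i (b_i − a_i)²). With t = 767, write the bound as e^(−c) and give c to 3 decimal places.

Σ(b_i − a_i)² = 145·7² + 227·10² + 26·6² = 30741.
c = 2t² / 30741 = 2·767² / 30741 = 38.2739.

38.274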